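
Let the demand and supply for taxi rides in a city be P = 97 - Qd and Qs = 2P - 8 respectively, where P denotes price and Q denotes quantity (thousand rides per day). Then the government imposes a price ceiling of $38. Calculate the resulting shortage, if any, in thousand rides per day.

0

Rearranging demand gives Qd = 97 - P. Setting quantity demanded equal to quantity supplied, 97 - P = 2P - 8, gives P* = 35 and Q* = 62.
Since 38 is above P* = 35, the ceiling does not bind and the free-market outcome prevails.
Since the control does not bind, there is no shortage.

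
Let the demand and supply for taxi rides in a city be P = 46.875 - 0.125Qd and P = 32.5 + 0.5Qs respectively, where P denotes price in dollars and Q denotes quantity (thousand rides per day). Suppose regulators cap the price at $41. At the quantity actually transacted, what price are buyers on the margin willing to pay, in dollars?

44.75

Rearranging demand gives Qd = 375 - 8P; rearranging supply gives Qs = 2P - 65. Setting quantity demanded equal to quantity supplied, 375 - 8P = 2P - 65, gives P* = 44 and Q* = 23.
Because the ceiling (41) lies below the market-clearing price, it is binding.
At P = 41: Qd = 375 - 8·41 = 47 and Qs = 2·41 - 65 = 17.
Only 17 units reach the market. On the demand curve, the marginal buyer's willingness to pay at Q = 17 is (375 - 17)/8 = 44.75.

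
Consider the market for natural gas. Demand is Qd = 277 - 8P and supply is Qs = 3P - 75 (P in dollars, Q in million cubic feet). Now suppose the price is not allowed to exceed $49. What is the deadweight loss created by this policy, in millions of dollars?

Without the control the market clears where 277 - 8P = 3P - 75, i.e. P* = 32 and Q* = 21.
The ceiling of 49 is above the equilibrium price 32, so it is not binding; the market clears at P* = 32, Q* = 21.
Since the control does not bind, no trades are prevented and deadweight loss is zero.

0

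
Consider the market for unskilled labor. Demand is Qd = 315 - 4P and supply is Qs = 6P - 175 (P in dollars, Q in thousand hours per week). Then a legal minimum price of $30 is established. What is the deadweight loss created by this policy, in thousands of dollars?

Setting quantity demanded equal to quantity supplied, 315 - 4P = 6P - 175, gives P* = 49 and Q* = 119.
Since 30 is below P* = 49, the floor does not bind and the free-market outcome prevails.
Since the control does not bind, no trades are prevented and deadweight loss is zero.

0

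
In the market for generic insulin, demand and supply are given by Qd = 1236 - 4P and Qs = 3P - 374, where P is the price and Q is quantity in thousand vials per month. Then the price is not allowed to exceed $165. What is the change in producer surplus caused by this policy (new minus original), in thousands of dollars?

-14202.5

Setting quantity demanded equal to quantity supplied, 1236 - 4P = 3P - 374, gives P* = 230 and Q* = 316.
The ceiling of 165 is below the equilibrium price 230, so it binds.
At P = 165: Qd = 1236 - 4·165 = 576 and Qs = 3·165 - 374 = 121.
Producer surplus without the control is ½ · (230 - 374/3) · 316 = 49928/3.
With the ceiling, producers sell 121 units at 165, so PS = ½ · (165 - 374/3) · 121 = 14641/6.
Change in producer surplus = 14641/6 - 49928/3 = -14202.5.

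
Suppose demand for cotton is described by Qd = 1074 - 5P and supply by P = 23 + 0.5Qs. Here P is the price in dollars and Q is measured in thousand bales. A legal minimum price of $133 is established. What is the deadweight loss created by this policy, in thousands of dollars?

0

Rearranging supply gives Qs = 2P - 46. Without the control the market clears where 1074 - 5P = 2P - 46, i.e. P* = 160 and Q* = 274.
The floor of 133 is below the equilibrium price 160, so it is not binding; the market clears at P* = 160, Q* = 274.
Since the control does not bind, no trades are prevented and deadweight loss is zero.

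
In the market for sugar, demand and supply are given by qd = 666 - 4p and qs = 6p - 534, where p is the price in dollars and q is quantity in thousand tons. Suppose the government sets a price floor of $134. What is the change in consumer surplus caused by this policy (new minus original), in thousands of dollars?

Without the control the market clears where 666 - 4p = 6p - 534, i.e. p* = 120 and q* = 186.
Because the floor (134) lies above the market-clearing price, it is binding.
At p = 134: qd = 666 - 4·134 = 130 and qs = 6·134 - 534 = 270.
Consumer surplus without the control is ½ · (166.5 - 120) · 186 = 4324.5.
With the floor, consumers buy 130 units at 134, so CS = ½ · (166.5 - 134) · 130 = 2112.5.
Change in consumer surplus = 2112.5 - 4324.5 = -2212.

-2212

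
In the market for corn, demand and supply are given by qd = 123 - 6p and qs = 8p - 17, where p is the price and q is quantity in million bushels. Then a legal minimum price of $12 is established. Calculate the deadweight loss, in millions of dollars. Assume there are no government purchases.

Without the control the market clears where 123 - 6p = 8p - 17, i.e. p* = 10 and q* = 63.
Because the floor (12) lies above the market-clearing price, it is binding.
At p = 12: qd = 123 - 6·12 = 51 and qs = 8·12 - 17 = 79.
Quantity traded falls to 51. At q = 51 the demand price is (123 - 51)/6 = 12 and the supply price is (17 + 51)/8 = 8.5.
Deadweight loss = ½ · (12 - 8.5) · (63 - 51) = ½ · 3.5 · 12 = 21.

21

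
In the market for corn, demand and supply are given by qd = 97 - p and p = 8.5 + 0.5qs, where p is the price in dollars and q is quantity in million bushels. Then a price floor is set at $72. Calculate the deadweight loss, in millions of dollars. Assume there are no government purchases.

867

Rearranging supply gives qs = 2p - 17. In a free market, 97 - p = 2p - 17 gives the equilibrium p* = 38, q* = 59.
The floor of 72 is above the equilibrium price 38, so it binds.
At p = 72: qd = 97 - 72 = 25 and qs = 2·72 - 17 = 127.
Quantity traded falls to 25. At q = 25 the demand price is 97 - 25 = 72 and the supply price is (17 + 25)/2 = 21.
Deadweight loss = ½ · (72 - 21) · (59 - 25) = ½ · 51 · 34 = 867.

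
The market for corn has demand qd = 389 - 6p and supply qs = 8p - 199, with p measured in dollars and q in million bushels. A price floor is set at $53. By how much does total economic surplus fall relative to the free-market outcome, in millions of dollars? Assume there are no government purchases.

Setting quantity demanded equal to quantity supplied, 389 - 6p = 8p - 199, gives p* = 42 and q* = 137.
Since 53 > 42, the floor is binding.
At p = 53: qd = 389 - 6·53 = 71 and qs = 8·53 - 199 = 225.
Quantity traded falls to 71. At q = 71 the demand price is (389 - 71)/6 = 53 and the supply price is (199 + 71)/8 = 33.75.
Deadweight loss = ½ · (53 - 33.75) · (137 - 71) = ½ · 19.25 · 66 = 635.25.

635.25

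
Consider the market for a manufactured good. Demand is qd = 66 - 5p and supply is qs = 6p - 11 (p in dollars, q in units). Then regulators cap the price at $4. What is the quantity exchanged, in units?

Setting quantity demanded equal to quantity supplied, 66 - 5p = 6p - 11, gives p* = 7 and q* = 31.
Because the ceiling (4) lies below the market-clearing price, it is binding.
At p = 4: qd = 66 - 5·4 = 46 and qs = 6·4 - 11 = 13.
The quantity actually transacted is the short side, supply: 13.

13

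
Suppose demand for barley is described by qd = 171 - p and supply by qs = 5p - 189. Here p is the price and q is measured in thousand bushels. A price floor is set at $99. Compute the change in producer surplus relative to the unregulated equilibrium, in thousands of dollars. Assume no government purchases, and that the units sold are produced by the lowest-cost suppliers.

Without the control the market clears where 171 - p = 5p - 189, i.e. p* = 60 and q* = 111.
The floor of 99 is above the equilibrium price 60, so it binds.
At p = 99: qd = 171 - 99 = 72 and qs = 5·99 - 189 = 306.
Producer surplus without the control is ½ · (60 - 37.8) · 111 = 1232.1.
With the floor, 72 units are sold at 99. The supply price at q = 72 is 52.2, so PS = ½ · [(99 - 37.8) + (99 - 52.2)] · 72 = 3888.
Change in producer surplus = 3888 - 1232.1 = 2655.9.

2655.9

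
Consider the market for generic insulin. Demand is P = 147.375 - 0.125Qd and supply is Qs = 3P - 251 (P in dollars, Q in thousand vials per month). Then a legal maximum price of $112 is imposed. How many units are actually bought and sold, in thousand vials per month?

85

Rearranging demand gives Qd = 1179 - 8P. Without the control the market clears where 1179 - 8P = 3P - 251, i.e. P* = 130 and Q* = 139.
The ceiling of 112 is below the equilibrium price 130, so it binds.
At P = 112: Qd = 1179 - 8·112 = 283 and Qs = 3·112 - 251 = 85.
The quantity actually transacted is the short side, supply: 85.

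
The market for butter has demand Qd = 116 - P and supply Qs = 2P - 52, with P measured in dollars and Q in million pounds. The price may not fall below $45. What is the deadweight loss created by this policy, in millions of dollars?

Equilibrium: 116 - P = 2P - 52, so 168 = 3P and P* = 56, Q* = 60.
Since 45 is below P* = 56, the floor does not bind and the free-market outcome prevails.
Since the control does not bind, no trades are prevented and deadweight loss is zero.

0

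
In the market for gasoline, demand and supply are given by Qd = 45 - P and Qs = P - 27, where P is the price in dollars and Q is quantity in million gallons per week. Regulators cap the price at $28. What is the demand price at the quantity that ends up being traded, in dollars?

In a free market, 45 - P = P - 27 gives the equilibrium P* = 36, Q* = 9.
Because the ceiling (28) lies below the market-clearing price, it is binding.
At P = 28: Qd = 45 - 28 = 17 and Qs = 28 - 27 = 1.
Only 1 units reach the market. On the demand curve, the marginal buyer's willingness to pay at Q = 1 is (45 - 1) = 44.

44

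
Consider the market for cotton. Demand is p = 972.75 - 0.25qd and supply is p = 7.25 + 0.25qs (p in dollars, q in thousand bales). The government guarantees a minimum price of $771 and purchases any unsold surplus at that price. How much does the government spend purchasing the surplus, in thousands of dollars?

Rearranging demand gives qd = 3891 - 4p; rearranging supply gives qs = 4p - 29. Setting quantity demanded equal to quantity supplied, 3891 - 4p = 4p - 29, gives p* = 490 and q* = 1931.
Since 771 > 490, the floor is binding.
At p = 771: qd = 3891 - 4·771 = 807 and qs = 4·771 - 29 = 3055.
Surplus = qs - qd = 2248.
Government expenditure = surplus × support price = 2248 × 771 = 1733208.

1733208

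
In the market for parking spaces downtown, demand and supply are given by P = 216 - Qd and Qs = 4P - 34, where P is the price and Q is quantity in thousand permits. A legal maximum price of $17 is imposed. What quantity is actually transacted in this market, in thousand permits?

Rearranging demand gives Qd = 216 - P. Without the control the market clears where 216 - P = 4P - 34, i.e. P* = 50 and Q* = 166.
Because the ceiling (17) lies below the market-clearing price, it is binding.
At P = 17: Qd = 216 - 17 = 199 and Qs = 4·17 - 34 = 34.
The quantity actually transacted is the short side, supply: 34.

34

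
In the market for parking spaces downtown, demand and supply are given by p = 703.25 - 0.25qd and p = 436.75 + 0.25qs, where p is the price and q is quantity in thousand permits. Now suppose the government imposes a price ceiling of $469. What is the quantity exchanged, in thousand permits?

Rearranging demand gives qd = 2813 - 4p; rearranging supply gives qs = 4p - 1747. Setting quantity demanded equal to quantity supplied, 2813 - 4p = 4p - 1747, gives p* = 570 and q* = 533.
Since 469 < 570, the ceiling is binding.
At p = 469: qd = 2813 - 4·469 = 937 and qs = 4·469 - 1747 = 129.
The quantity actually transacted is the short side, supply: 129.

129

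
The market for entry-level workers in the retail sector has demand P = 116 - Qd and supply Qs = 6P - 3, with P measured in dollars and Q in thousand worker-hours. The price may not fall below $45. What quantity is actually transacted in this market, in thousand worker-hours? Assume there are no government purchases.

71

Rearranging demand gives Qd = 116 - P. Equilibrium: 116 - P = 6P - 3, so 119 = 7P and P* = 17, Q* = 99.
The floor of 45 is above the equilibrium price 17, so it binds.
At P = 45: Qd = 116 - 45 = 71 and Qs = 6·45 - 3 = 267.
The quantity actually transacted is the short side, demand: 71.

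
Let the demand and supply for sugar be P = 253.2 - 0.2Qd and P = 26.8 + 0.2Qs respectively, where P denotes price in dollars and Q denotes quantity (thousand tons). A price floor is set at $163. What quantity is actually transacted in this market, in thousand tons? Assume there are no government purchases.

451

Rearranging demand gives Qd = 1266 - 5P; rearranging supply gives Qs = 5P - 134. In a free market, 1266 - 5P = 5P - 134 gives the equilibrium P* = 140, Q* = 566.
The floor of 163 is above the equilibrium price 140, so it binds.
At P = 163: Qd = 1266 - 5·163 = 451 and Qs = 5·163 - 134 = 681.
The quantity actually transacted is the short side, demand: 451.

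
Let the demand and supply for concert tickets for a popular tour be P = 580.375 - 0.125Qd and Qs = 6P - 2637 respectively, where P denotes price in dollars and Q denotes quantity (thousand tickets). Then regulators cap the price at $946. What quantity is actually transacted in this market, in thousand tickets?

483

Rearranging demand gives Qd = 4643 - 8P. Without the control the market clears where 4643 - 8P = 6P - 2637, i.e. P* = 520 and Q* = 483.
The ceiling of 946 is above the equilibrium price 520, so it is not binding; the market clears at P* = 520, Q* = 483.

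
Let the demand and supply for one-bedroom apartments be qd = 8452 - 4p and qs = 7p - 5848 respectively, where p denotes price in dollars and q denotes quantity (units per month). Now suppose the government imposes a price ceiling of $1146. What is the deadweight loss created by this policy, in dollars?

228266.5

In a free market, 8452 - 4p = 7p - 5848 gives the equilibrium p* = 1300, q* = 3252.
The ceiling of 1146 is below the equilibrium price 1300, so it binds.
At p = 1146: qd = 8452 - 4·1146 = 3868 and qs = 7·1146 - 5848 = 2174.
Quantity traded falls to 2174. At q = 2174 the demand price is (8452 - 2174)/4 = 1569.5 and the supply price is (5848 + 2174)/7 = 1146.
Deadweight loss = ½ · (1569.5 - 1146) · (3252 - 2174) = ½ · 423.5 · 1078 = 228266.5.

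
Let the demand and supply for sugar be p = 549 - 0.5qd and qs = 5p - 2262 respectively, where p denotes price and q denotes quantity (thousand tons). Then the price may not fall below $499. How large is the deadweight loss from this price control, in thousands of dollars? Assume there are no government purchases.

Rearranging demand gives qd = 1098 - 2p. Without the control the market clears where 1098 - 2p = 5p - 2262, i.e. p* = 480 and q* = 138.
The floor of 499 is above the equilibrium price 480, so it binds.
At p = 499: qd = 1098 - 2·499 = 100 and qs = 5·499 - 2262 = 233.
Quantity traded falls to 100. At q = 100 the demand price is (1098 - 100)/2 = 499 and the supply price is (2262 + 100)/5 = 472.4.
Deadweight loss = ½ · (499 - 472.4) · (138 - 100) = ½ · 26.6 · 38 = 505.4.

505.4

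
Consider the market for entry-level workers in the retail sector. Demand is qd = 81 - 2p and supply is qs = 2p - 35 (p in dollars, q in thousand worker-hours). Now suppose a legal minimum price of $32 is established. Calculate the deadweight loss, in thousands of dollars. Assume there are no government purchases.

18

Without the control the market clears where 81 - 2p = 2p - 35, i.e. p* = 29 and q* = 23.
The floor of 32 is above the equilibrium price 29, so it binds.
At p = 32: qd = 81 - 2·32 = 17 and qs = 2·32 - 35 = 29.
Quantity traded falls to 17. At q = 17 the demand price is (81 - 17)/2 = 32 and the supply price is (35 + 17)/2 = 26.
Deadweight loss = ½ · (32 - 26) · (23 - 17) = ½ · 6 · 6 = 18.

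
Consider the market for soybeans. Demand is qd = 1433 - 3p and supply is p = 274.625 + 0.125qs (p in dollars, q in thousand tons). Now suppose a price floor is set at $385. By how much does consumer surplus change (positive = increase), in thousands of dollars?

Rearranging supply gives qs = 8p - 2197. In a free market, 1433 - 3p = 8p - 2197 gives the equilibrium p* = 330, q* = 443.
Since 385 > 330, the floor is binding.
At p = 385: qd = 1433 - 3·385 = 278 and qs = 8·385 - 2197 = 883.
Consumer surplus without the control is ½ · (1433/3 - 330) · 443 = 196249/6.
With the floor, consumers buy 278 units at 385, so CS = ½ · (1433/3 - 385) · 278 = 38642/3.
Change in consumer surplus = 38642/3 - 196249/6 = -19827.5.

-19827.5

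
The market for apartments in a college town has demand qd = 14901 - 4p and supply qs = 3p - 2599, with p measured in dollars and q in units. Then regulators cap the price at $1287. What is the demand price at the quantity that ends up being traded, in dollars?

3409.75

In a free market, 14901 - 4p = 3p - 2599 gives the equilibrium p* = 2500, q* = 4901.
Since 1287 < 2500, the ceiling is binding.
At p = 1287: qd = 14901 - 4·1287 = 9753 and qs = 3·1287 - 2599 = 1262.
Only 1262 units reach the market. On the demand curve, the marginal buyer's willingness to pay at q = 1262 is (14901 - 1262)/4 = 3409.75.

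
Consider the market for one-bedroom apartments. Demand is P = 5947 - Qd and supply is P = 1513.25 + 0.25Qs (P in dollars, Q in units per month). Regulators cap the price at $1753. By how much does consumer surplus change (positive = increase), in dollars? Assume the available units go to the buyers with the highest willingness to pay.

-2728399

Rearranging demand gives Qd = 5947 - P; rearranging supply gives Qs = 4P - 6053. Equilibrium: 5947 - P = 4P - 6053, so 12000 = 5P and P* = 2400, Q* = 3547.
The ceiling of 1753 is below the equilibrium price 2400, so it binds.
At P = 1753: Qd = 5947 - 1753 = 4194 and Qs = 4·1753 - 6053 = 959.
Consumer surplus without the control is ½ · (5947 - 2400) · 3547 = 6290604.5.
With the ceiling, 959 units are sold at 1753 (assume they go to the highest-value buyers). The demand price at Q = 959 is 4988, so CS = ½ · [(5947 - 1753) + (4988 - 1753)] · 959 = 3562205.5.
Change in consumer surplus = 3562205.5 - 6290604.5 = -2728399.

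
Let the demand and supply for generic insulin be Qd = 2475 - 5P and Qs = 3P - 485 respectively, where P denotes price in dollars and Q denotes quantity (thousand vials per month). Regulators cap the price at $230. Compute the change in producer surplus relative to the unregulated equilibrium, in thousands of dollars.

Without the control the market clears where 2475 - 5P = 3P - 485, i.e. P* = 370 and Q* = 625.
The ceiling of 230 is below the equilibrium price 370, so it binds.
At P = 230: Qd = 2475 - 5·230 = 1325 and Qs = 3·230 - 485 = 205.
Producer surplus without the control is ½ · (370 - 485/3) · 625 = 390625/6.
With the ceiling, producers sell 205 units at 230, so PS = ½ · (230 - 485/3) · 205 = 42025/6.
Change in producer surplus = 42025/6 - 390625/6 = -58100.

-58100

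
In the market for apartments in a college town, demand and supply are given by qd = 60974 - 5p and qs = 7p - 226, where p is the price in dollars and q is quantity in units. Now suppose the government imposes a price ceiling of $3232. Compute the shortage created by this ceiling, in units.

22416

Without the control the market clears where 60974 - 5p = 7p - 226, i.e. p* = 5100 and q* = 35474.
Because the ceiling (3232) lies below the market-clearing price, it is binding.
At p = 3232: qd = 60974 - 5·3232 = 44814 and qs = 7·3232 - 226 = 22398.
Shortage = qd - qs = 44814 - 22398 = 22416.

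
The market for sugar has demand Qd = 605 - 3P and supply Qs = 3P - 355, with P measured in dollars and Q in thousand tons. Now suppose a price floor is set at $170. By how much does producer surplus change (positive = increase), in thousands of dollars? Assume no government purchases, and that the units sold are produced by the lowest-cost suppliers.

Equilibrium: 605 - 3P = 3P - 355, so 960 = 6P and P* = 160, Q* = 125.
Since 170 > 160, the floor is binding.
At P = 170: Qd = 605 - 3·170 = 95 and Qs = 3·170 - 355 = 155.
Producer surplus without the control is ½ · (160 - 355/3) · 125 = 15625/6.
With the floor, 95 units are sold at 170. The supply price at Q = 95 is 150, so PS = ½ · [(170 - 355/3) + (170 - 150)] · 95 = 20425/6.
Change in producer surplus = 20425/6 - 15625/6 = 800.

800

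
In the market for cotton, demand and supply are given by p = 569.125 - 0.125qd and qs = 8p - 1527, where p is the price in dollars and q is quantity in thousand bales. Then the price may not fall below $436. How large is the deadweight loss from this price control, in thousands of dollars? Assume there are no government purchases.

Rearranging demand gives qd = 4553 - 8p. In a free market, 4553 - 8p = 8p - 1527 gives the equilibrium p* = 380, q* = 1513.
Since 436 > 380, the floor is binding.
At p = 436: qd = 4553 - 8·436 = 1065 and qs = 8·436 - 1527 = 1961.
Quantity traded falls to 1065. At q = 1065 the demand price is (4553 - 1065)/8 = 436 and the supply price is (1527 + 1065)/8 = 324.
Deadweight loss = ½ · (436 - 324) · (1513 - 1065) = ½ · 112 · 448 = 25088.

25088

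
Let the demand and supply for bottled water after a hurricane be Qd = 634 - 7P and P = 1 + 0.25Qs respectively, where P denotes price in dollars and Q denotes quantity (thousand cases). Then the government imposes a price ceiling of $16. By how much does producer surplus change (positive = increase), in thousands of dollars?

Rearranging supply gives Qs = 4P - 4. Setting quantity demanded equal to quantity supplied, 634 - 7P = 4P - 4, gives P* = 58 and Q* = 228.
Since 16 < 58, the ceiling is binding.
At P = 16: Qd = 634 - 7·16 = 522 and Qs = 4·16 - 4 = 60.
Producer surplus without the control is ½ · (58 - 1) · 228 = 6498.
With the ceiling, producers sell 60 units at 16, so PS = ½ · (16 - 1) · 60 = 450.
Change in producer surplus = 450 - 6498 = -6048.

-6048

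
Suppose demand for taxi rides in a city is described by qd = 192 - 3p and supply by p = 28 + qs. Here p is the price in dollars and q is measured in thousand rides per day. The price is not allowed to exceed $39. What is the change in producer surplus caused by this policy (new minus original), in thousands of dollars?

-304

Rearranging supply gives qs = p - 28. In a free market, 192 - 3p = p - 28 gives the equilibrium p* = 55, q* = 27.
Because the ceiling (39) lies below the market-clearing price, it is binding.
At p = 39: qd = 192 - 3·39 = 75 and qs = 39 - 28 = 11.
Producer surplus without the control is ½ · (55 - 28) · 27 = 364.5.
With the ceiling, producers sell 11 units at 39, so PS = ½ · (39 - 28) · 11 = 60.5.
Change in producer surplus = 60.5 - 364.5 = -304.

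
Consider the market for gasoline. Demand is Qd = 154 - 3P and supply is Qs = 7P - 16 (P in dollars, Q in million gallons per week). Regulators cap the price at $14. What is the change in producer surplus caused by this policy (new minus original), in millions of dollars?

-277.5

Setting quantity demanded equal to quantity supplied, 154 - 3P = 7P - 16, gives P* = 17 and Q* = 103.
The ceiling of 14 is below the equilibrium price 17, so it binds.
At P = 14: Qd = 154 - 3·14 = 112 and Qs = 7·14 - 16 = 82.
Producer surplus without the control is ½ · (17 - 16/7) · 103 = 10609/14.
With the ceiling, producers sell 82 units at 14, so PS = ½ · (14 - 16/7) · 82 = 3362/7.
Change in producer surplus = 3362/7 - 10609/14 = -277.5.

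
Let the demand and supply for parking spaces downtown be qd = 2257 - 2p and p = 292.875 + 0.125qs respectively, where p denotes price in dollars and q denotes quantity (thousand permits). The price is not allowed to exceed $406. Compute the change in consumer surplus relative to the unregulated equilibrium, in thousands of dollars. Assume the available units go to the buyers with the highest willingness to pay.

Rearranging supply gives qs = 8p - 2343. In a free market, 2257 - 2p = 8p - 2343 gives the equilibrium p* = 460, q* = 1337.
Because the ceiling (406) lies below the market-clearing price, it is binding.
At p = 406: qd = 2257 - 2·406 = 1445 and qs = 8·406 - 2343 = 905.
Consumer surplus without the control is ½ · (1128.5 - 460) · 1337 = 446892.25.
With the ceiling, 905 units are sold at 406 (assume they go to the highest-value buyers). The demand price at q = 905 is 676, so CS = ½ · [(1128.5 - 406) + (676 - 406)] · 905 = 449106.25.
Change in consumer surplus = 449106.25 - 446892.25 = 2214.

2214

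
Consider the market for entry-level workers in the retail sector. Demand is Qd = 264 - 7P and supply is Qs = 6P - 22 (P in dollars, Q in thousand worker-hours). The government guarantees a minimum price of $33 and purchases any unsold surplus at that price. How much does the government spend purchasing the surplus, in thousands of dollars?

4719

Equilibrium: 264 - 7P = 6P - 22, so 286 = 13P and P* = 22, Q* = 110.
The floor of 33 is above the equilibrium price 22, so it binds.
At P = 33: Qd = 264 - 7·33 = 33 and Qs = 6·33 - 22 = 176.
Surplus = Qs - Qd = 143.
Government expenditure = surplus × support price = 143 × 33 = 4719.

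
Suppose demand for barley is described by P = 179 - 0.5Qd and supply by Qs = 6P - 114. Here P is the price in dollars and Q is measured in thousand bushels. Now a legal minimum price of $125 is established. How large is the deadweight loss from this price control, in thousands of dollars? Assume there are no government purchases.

Rearranging demand gives Qd = 358 - 2P. Setting quantity demanded equal to quantity supplied, 358 - 2P = 6P - 114, gives P* = 59 and Q* = 240.
Because the floor (125) lies above the market-clearing price, it is binding.
At P = 125: Qd = 358 - 2·125 = 108 and Qs = 6·125 - 114 = 636.
Quantity traded falls to 108. At Q = 108 the demand price is (358 - 108)/2 = 125 and the supply price is (114 + 108)/6 = 37.
Deadweight loss = ½ · (125 - 37) · (240 - 108) = ½ · 88 · 132 = 5808.

5808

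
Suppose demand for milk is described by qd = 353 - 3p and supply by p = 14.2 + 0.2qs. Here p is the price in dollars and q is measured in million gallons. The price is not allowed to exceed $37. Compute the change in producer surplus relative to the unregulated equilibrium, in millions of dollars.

Rearranging supply gives qs = 5p - 71. Without the control the market clears where 353 - 3p = 5p - 71, i.e. p* = 53 and q* = 194.
The ceiling of 37 is below the equilibrium price 53, so it binds.
At p = 37: qd = 353 - 3·37 = 242 and qs = 5·37 - 71 = 114.
Producer surplus without the control is ½ · (53 - 14.2) · 194 = 3763.6.
With the ceiling, producers sell 114 units at 37, so PS = ½ · (37 - 14.2) · 114 = 1299.6.
Change in producer surplus = 1299.6 - 3763.6 = -2464.

-2464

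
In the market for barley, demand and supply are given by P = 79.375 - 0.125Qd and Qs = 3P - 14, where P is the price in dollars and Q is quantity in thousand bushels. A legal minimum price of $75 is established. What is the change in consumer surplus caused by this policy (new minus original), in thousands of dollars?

Rearranging demand gives Qd = 635 - 8P. Equilibrium: 635 - 8P = 3P - 14, so 649 = 11P and P* = 59, Q* = 163.
The floor of 75 is above the equilibrium price 59, so it binds.
At P = 75: Qd = 635 - 8·75 = 35 and Qs = 3·75 - 14 = 211.
Consumer surplus without the control is ½ · (79.375 - 59) · 163 = 1660.5625.
With the floor, consumers buy 35 units at 75, so CS = ½ · (79.375 - 75) · 35 = 76.5625.
Change in consumer surplus = 76.5625 - 1660.5625 = -1584.

-1584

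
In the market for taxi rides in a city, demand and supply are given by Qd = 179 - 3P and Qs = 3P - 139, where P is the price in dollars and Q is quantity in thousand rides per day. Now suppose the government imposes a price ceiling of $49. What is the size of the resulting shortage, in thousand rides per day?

24

Setting quantity demanded equal to quantity supplied, 179 - 3P = 3P - 139, gives P* = 53 and Q* = 20.
Because the ceiling (49) lies below the market-clearing price, it is binding.
At P = 49: Qd = 179 - 3·49 = 32 and Qs = 3·49 - 139 = 8.
Shortage = Qd - Qs = 32 - 8 = 24.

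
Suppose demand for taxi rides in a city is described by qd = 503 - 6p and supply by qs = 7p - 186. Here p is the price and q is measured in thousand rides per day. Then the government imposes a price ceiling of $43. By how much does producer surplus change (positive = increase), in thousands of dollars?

Equilibrium: 503 - 6p = 7p - 186, so 689 = 13p and p* = 53, q* = 185.
Since 43 < 53, the ceiling is binding.
At p = 43: qd = 503 - 6·43 = 245 and qs = 7·43 - 186 = 115.
Producer surplus without the control is ½ · (53 - 186/7) · 185 = 34225/14.
With the ceiling, producers sell 115 units at 43, so PS = ½ · (43 - 186/7) · 115 = 13225/14.
Change in producer surplus = 13225/14 - 34225/14 = -1500.

-1500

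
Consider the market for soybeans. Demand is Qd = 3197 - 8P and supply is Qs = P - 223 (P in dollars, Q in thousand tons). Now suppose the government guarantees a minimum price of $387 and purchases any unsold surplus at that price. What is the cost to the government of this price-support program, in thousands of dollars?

Without the control the market clears where 3197 - 8P = P - 223, i.e. P* = 380 and Q* = 157.
Since 387 > 380, the floor is binding.
At P = 387: Qd = 3197 - 8·387 = 101 and Qs = 387 - 223 = 164.
Surplus = Qs - Qd = 63.
Government expenditure = surplus × support price = 63 × 387 = 24381.

24381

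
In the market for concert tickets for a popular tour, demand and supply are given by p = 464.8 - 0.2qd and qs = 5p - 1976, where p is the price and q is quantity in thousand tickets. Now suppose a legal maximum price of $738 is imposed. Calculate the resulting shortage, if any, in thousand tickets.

Rearranging demand gives qd = 2324 - 5p. In a free market, 2324 - 5p = 5p - 1976 gives the equilibrium p* = 430, q* = 174.
Since 738 is above p* = 430, the ceiling does not bind and the free-market outcome prevails.
Since the control does not bind, there is no shortage.

0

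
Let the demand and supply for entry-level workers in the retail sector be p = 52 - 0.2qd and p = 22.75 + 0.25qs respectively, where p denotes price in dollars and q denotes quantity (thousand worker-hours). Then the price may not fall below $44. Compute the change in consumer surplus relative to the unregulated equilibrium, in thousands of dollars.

Rearranging demand gives qd = 260 - 5p; rearranging supply gives qs = 4p - 91. Setting quantity demanded equal to quantity supplied, 260 - 5p = 4p - 91, gives p* = 39 and q* = 65.
Because the floor (44) lies above the market-clearing price, it is binding.
At p = 44: qd = 260 - 5·44 = 40 and qs = 4·44 - 91 = 85.
Consumer surplus without the control is ½ · (52 - 39) · 65 = 422.5.
With the floor, consumers buy 40 units at 44, so CS = ½ · (52 - 44) · 40 = 160.
Change in consumer surplus = 160 - 422.5 = -262.5.

-262.5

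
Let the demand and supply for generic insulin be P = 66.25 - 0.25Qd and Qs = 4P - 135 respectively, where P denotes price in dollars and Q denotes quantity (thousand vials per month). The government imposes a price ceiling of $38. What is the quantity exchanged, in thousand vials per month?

Rearranging demand gives Qd = 265 - 4P. Without the control the market clears where 265 - 4P = 4P - 135, i.e. P* = 50 and Q* = 65.
Because the ceiling (38) lies below the market-clearing price, it is binding.
At P = 38: Qd = 265 - 4·38 = 113 and Qs = 4·38 - 135 = 17.
The quantity actually transacted is the short side, supply: 17.

17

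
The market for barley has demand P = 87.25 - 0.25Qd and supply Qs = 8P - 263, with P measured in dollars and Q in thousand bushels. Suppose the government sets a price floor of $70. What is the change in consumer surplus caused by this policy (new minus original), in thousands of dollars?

-2033

Rearranging demand gives Qd = 349 - 4P. Setting quantity demanded equal to quantity supplied, 349 - 4P = 8P - 263, gives P* = 51 and Q* = 145.
Because the floor (70) lies above the market-clearing price, it is binding.
At P = 70: Qd = 349 - 4·70 = 69 and Qs = 8·70 - 263 = 297.
Consumer surplus without the control is ½ · (87.25 - 51) · 145 = 2628.125.
With the floor, consumers buy 69 units at 70, so CS = ½ · (87.25 - 70) · 69 = 595.125.
Change in consumer surplus = 595.125 - 2628.125 = -2033.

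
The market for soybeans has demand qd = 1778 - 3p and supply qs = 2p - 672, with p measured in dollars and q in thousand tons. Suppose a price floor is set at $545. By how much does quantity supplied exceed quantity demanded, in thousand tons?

In a free market, 1778 - 3p = 2p - 672 gives the equilibrium p* = 490, q* = 308.
The floor of 545 is above the equilibrium price 490, so it binds.
At p = 545: qd = 1778 - 3·545 = 143 and qs = 2·545 - 672 = 418.
Surplus = qs - qd = 418 - 143 = 275.

275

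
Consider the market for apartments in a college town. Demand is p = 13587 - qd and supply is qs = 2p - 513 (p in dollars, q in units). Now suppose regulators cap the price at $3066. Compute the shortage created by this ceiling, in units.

Rearranging demand gives qd = 13587 - p. In a free market, 13587 - p = 2p - 513 gives the equilibrium p* = 4700, q* = 8887.
Because the ceiling (3066) lies below the market-clearing price, it is binding.
At p = 3066: qd = 13587 - 3066 = 10521 and qs = 2·3066 - 513 = 5619.
Shortage = qd - qs = 10521 - 5619 = 4902.

4902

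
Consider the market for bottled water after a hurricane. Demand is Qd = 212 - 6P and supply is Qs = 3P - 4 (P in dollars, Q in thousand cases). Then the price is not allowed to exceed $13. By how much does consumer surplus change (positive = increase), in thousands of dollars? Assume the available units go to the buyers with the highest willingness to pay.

Equilibrium: 212 - 6P = 3P - 4, so 216 = 9P and P* = 24, Q* = 68.
The ceiling of 13 is below the equilibrium price 24, so it binds.
At P = 13: Qd = 212 - 6·13 = 134 and Qs = 3·13 - 4 = 35.
Consumer surplus without the control is ½ · (106/3 - 24) · 68 = 1156/3.
With the ceiling, 35 units are sold at 13 (assume they go to the highest-value buyers). The demand price at Q = 35 is 29.5, so CS = ½ · [(106/3 - 13) + (29.5 - 13)] · 35 = 8155/12.
Change in consumer surplus = 8155/12 - 1156/3 = 294.25.

294.25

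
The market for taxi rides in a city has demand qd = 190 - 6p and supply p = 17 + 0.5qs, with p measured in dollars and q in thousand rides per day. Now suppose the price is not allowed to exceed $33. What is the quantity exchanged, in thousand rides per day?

Rearranging supply gives qs = 2p - 34. In a free market, 190 - 6p = 2p - 34 gives the equilibrium p* = 28, q* = 22.
The ceiling of 33 is above the equilibrium price 28, so it is not binding; the market clears at p* = 28, q* = 22.

22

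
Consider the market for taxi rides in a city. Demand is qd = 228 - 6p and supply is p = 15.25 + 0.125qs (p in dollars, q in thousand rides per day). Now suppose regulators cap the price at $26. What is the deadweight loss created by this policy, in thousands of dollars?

Rearranging supply gives qs = 8p - 122. Without the control the market clears where 228 - 6p = 8p - 122, i.e. p* = 25 and q* = 78.
Since 26 is above p* = 25, the ceiling does not bind and the free-market outcome prevails.
Since the control does not bind, no trades are prevented and deadweight loss is zero.

0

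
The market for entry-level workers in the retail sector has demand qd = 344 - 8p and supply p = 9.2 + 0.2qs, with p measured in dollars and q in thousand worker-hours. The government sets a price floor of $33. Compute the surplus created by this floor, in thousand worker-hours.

Rearranging supply gives qs = 5p - 46. Without the control the market clears where 344 - 8p = 5p - 46, i.e. p* = 30 and q* = 104.
Because the floor (33) lies above the market-clearing price, it is binding.
At p = 33: qd = 344 - 8·33 = 80 and qs = 5·33 - 46 = 119.
Surplus = qs - qd = 119 - 80 = 39.

39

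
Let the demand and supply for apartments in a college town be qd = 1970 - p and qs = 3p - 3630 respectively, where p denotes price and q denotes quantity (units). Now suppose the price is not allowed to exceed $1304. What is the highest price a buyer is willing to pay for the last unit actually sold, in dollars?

1688

Without the control the market clears where 1970 - p = 3p - 3630, i.e. p* = 1400 and q* = 570.
Since 1304 < 1400, the ceiling is binding.
At p = 1304: qd = 1970 - 1304 = 666 and qs = 3·1304 - 3630 = 282.
Only 282 units reach the market. On the demand curve, the marginal buyer's willingness to pay at q = 282 is (1970 - 282) = 1688.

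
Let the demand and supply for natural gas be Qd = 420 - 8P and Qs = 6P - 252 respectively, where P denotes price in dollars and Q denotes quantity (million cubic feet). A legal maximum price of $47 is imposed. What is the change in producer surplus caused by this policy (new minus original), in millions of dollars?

Without the control the market clears where 420 - 8P = 6P - 252, i.e. P* = 48 and Q* = 36.
The ceiling of 47 is below the equilibrium price 48, so it binds.
At P = 47: Qd = 420 - 8·47 = 44 and Qs = 6·47 - 252 = 30.
Producer surplus without the control is ½ · (48 - 42) · 36 = 108.
With the ceiling, producers sell 30 units at 47, so PS = ½ · (47 - 42) · 30 = 75.
Change in producer surplus = 75 - 108 = -33.

-33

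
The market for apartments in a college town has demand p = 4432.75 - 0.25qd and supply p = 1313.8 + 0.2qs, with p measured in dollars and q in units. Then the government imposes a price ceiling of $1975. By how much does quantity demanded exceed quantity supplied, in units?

6525

Rearranging demand gives qd = 17731 - 4p; rearranging supply gives qs = 5p - 6569. Equilibrium: 17731 - 4p = 5p - 6569, so 24300 = 9p and p* = 2700, q* = 6931.
Because the ceiling (1975) lies below the market-clearing price, it is binding.
At p = 1975: qd = 17731 - 4·1975 = 9831 and qs = 5·1975 - 6569 = 3306.
Shortage = qd - qs = 9831 - 3306 = 6525.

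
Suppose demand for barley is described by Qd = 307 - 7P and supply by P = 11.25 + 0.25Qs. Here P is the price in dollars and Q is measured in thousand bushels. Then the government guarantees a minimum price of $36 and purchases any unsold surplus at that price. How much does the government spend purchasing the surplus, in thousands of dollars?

1584

Rearranging supply gives Qs = 4P - 45. In a free market, 307 - 7P = 4P - 45 gives the equilibrium P* = 32, Q* = 83.
The floor of 36 is above the equilibrium price 32, so it binds.
At P = 36: Qd = 307 - 7·36 = 55 and Qs = 4·36 - 45 = 99.
Surplus = Qs - Qd = 44.
Government expenditure = surplus × support price = 44 × 36 = 1584.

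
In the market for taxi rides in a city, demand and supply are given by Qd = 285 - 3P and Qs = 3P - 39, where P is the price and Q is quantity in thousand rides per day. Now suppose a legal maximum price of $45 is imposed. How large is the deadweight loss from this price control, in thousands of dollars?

243

Setting quantity demanded equal to quantity supplied, 285 - 3P = 3P - 39, gives P* = 54 and Q* = 123.
Because the ceiling (45) lies below the market-clearing price, it is binding.
At P = 45: Qd = 285 - 3·45 = 150 and Qs = 3·45 - 39 = 96.
Quantity traded falls to 96. At Q = 96 the demand price is (285 - 96)/3 = 63 and the supply price is (39 + 96)/3 = 45.
Deadweight loss = ½ · (63 - 45) · (123 - 96) = ½ · 18 · 27 = 243.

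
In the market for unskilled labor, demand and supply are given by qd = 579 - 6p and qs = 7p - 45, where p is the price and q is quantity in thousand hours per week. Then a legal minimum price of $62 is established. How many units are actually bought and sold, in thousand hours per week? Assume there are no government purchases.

207

Without the control the market clears where 579 - 6p = 7p - 45, i.e. p* = 48 and q* = 291.
The floor of 62 is above the equilibrium price 48, so it binds.
At p = 62: qd = 579 - 6·62 = 207 and qs = 7·62 - 45 = 389.
The quantity actually transacted is the short side, demand: 207.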